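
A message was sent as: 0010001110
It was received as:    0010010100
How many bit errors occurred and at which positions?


XOR: 0000011010

3 error(s) at position(s): 5, 6, 8


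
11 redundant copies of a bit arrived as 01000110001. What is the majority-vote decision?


Ones: 4 out of 11
Threshold: 6

0 (4/11 voted 1)


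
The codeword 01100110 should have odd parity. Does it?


Number of 1s: 4

No, parity error (4 ones)


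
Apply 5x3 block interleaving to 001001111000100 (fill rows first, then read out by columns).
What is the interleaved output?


Matrix:
  001
  001
  111
  000
  100
Read columns: 001010010011100

001010010011100


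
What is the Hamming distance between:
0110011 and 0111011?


XOR: 0001000
Count of 1s: 1

1


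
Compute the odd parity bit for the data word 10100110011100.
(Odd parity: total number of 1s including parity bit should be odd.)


Number of 1s in data: 7
Parity bit: 0

0


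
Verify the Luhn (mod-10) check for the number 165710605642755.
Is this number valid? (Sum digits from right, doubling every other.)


Luhn sum = 50
50 mod 10 = 0

Valid (Luhn sum mod 10 = 0)


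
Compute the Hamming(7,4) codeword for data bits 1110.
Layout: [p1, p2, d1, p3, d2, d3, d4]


Parity bits: p1=0, p2=0, p3=0

0010110


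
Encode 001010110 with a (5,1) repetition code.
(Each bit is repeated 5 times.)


Each bit -> 5 copies

000000000011111000001111100000111111111100000


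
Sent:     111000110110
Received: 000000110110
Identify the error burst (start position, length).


XOR: 111000000000

Burst at position 0, length 3


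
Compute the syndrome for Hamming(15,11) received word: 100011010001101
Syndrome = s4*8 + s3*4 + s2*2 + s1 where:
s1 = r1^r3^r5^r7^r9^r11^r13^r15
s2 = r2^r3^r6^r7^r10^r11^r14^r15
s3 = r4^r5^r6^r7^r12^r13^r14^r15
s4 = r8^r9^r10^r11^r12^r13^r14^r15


s1=0, s2=0, s3=1, s4=0

Syndrome = 4 (error at position 4)


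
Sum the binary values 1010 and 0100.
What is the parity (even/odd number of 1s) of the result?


1010 = 10
0100 = 4
Sum = 14 = 1110
1s count = 3

odd parity (3 ones in 1110)


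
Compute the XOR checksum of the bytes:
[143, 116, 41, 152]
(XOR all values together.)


XOR chain: 143 ^ 116 ^ 41 ^ 152 = 74

74


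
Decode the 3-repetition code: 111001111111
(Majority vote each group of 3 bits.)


Groups: 111, 001, 111, 111
Majority votes: 1011

1011


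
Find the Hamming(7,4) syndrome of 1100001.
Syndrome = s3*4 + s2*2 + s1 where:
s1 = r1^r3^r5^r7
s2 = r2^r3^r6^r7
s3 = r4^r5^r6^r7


s1=0, s2=0, s3=1

Syndrome = 4 (error at position 4)


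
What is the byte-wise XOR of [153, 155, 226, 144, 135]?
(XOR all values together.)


XOR chain: 153 ^ 155 ^ 226 ^ 144 ^ 135 = 247

247


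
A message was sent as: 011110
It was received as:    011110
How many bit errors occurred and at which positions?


XOR: 000000

0 errors (received matches sent)


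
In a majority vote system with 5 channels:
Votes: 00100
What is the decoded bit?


Ones: 1 out of 5
Threshold: 3

0 (1/5 voted 1)


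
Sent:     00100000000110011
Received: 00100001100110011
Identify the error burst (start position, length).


XOR: 00000001100000000

Burst at position 7, length 2


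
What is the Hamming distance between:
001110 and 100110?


XOR: 101000
Count of 1s: 2

2


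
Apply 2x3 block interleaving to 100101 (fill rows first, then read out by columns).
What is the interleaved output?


Matrix:
  100
  101
Read columns: 110001

110001


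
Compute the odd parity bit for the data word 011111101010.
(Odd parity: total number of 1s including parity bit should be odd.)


Number of 1s in data: 8
Parity bit: 1

1


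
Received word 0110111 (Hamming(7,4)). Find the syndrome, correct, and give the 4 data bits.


Syndrome = 5: error at position 5

Data: 1011 (corrected bit 5)


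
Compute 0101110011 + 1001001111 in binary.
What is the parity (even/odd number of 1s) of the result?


0101110011 = 371
1001001111 = 591
Sum = 962 = 1111000010
1s count = 5

odd parity (5 ones in 1111000010)


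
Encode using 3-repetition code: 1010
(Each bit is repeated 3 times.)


Each bit -> 3 copies

111000111000


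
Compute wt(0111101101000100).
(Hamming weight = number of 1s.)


Counting 1s in 0111101101000100

8


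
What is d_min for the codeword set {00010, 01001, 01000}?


Comparing all pairs, minimum distance: 1
Can detect 0 errors, correct 0 errors

1


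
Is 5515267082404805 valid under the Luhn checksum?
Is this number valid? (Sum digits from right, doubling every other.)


Luhn sum = 66
66 mod 10 = 6

Invalid (Luhn sum mod 10 = 6)


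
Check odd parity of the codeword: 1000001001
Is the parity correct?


Number of 1s: 3

Yes, parity is correct (3 ones)


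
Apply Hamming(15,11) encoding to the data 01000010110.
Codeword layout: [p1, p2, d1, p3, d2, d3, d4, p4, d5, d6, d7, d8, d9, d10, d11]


Parity bits: p1=1, p2=0, p3=1, p4=1

100110010010110


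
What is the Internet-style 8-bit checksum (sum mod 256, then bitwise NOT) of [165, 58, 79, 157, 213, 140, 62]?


Sum = 874 mod 256 = 106
Complement = 149

149


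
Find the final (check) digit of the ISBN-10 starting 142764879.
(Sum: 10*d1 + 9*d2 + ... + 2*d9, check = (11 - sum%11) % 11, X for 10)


Weighted sum: 238
238 mod 11 = 7

Check digit: 4


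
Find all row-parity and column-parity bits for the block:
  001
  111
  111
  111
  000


Row parities: 11110
Column parities: 110

Row P: 11110, Col P: 110, Corner: 0


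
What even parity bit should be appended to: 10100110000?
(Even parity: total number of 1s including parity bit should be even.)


Number of 1s in data: 4
Parity bit: 0

0


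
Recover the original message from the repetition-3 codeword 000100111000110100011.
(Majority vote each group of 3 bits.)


Groups: 000, 100, 111, 000, 110, 100, 011
Majority votes: 0010101

0010101


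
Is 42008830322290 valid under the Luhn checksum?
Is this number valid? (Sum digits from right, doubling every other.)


Luhn sum = 54
54 mod 10 = 4

Invalid (Luhn sum mod 10 = 4)


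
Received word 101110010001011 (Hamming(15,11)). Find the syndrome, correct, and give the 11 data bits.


Syndrome = 6: error at position 6

Data: 11100001011 (corrected bit 6)


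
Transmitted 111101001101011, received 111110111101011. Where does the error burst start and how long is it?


XOR: 000011110000000

Burst at position 4, length 4


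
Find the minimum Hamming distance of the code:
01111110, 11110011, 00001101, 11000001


Comparing all pairs, minimum distance: 3
Can detect 2 errors, correct 1 errors

3


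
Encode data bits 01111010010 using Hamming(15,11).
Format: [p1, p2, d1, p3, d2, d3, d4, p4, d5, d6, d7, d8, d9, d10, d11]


Parity bits: p1=0, p2=0, p3=0, p4=1

000011111010010


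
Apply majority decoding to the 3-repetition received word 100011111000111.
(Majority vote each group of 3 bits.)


Groups: 100, 011, 111, 000, 111
Majority votes: 01101

01101


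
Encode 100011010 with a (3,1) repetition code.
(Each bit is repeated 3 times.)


Each bit -> 3 copies

111000000000111111000111000


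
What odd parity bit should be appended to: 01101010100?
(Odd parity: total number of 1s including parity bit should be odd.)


Number of 1s in data: 5
Parity bit: 0

0


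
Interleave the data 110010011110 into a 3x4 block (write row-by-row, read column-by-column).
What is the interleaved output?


Matrix:
  1100
  1001
  1110
Read columns: 111101001010

111101001010


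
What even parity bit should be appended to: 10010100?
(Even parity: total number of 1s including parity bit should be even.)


Number of 1s in data: 3
Parity bit: 1

1


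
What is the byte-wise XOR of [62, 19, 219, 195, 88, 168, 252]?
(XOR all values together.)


XOR chain: 62 ^ 19 ^ 219 ^ 195 ^ 88 ^ 168 ^ 252 = 57

57


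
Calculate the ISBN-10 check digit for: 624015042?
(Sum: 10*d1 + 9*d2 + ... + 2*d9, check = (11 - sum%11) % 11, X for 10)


Weighted sum: 157
157 mod 11 = 3

Check digit: 8


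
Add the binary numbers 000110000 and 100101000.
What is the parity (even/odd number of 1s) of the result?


000110000 = 48
100101000 = 296
Sum = 344 = 101011000
1s count = 4

even parity (4 ones in 101011000)


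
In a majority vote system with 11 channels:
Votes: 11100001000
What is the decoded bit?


Ones: 4 out of 11
Threshold: 6

0 (4/11 voted 1)


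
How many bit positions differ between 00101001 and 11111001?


XOR: 11010000
Count of 1s: 3

3


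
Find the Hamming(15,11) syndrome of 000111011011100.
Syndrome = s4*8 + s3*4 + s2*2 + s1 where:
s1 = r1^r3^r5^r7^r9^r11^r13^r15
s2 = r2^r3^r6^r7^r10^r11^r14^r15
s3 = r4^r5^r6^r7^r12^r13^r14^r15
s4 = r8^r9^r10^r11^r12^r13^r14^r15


s1=0, s2=0, s3=1, s4=1

Syndrome = 12 (error at position 12)


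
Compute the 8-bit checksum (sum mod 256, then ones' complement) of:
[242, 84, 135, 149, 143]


Sum = 753 mod 256 = 241
Complement = 14

14


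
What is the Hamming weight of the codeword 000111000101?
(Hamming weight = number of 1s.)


Counting 1s in 000111000101

5


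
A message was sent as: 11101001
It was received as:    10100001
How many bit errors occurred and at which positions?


XOR: 01001000

2 error(s) at position(s): 1, 4


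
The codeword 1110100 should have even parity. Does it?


Number of 1s: 4

Yes, parity is correct (4 ones)


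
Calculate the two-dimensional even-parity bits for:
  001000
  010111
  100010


Row parities: 100
Column parities: 111101

Row P: 100, Col P: 111101, Corner: 1


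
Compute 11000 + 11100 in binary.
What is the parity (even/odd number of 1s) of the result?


11000 = 24
11100 = 28
Sum = 52 = 110100
1s count = 3

odd parity (3 ones in 110100)


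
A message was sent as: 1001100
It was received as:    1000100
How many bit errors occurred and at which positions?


XOR: 0001000

1 error(s) at position(s): 3


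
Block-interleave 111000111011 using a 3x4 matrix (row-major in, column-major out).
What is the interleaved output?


Matrix:
  1110
  0011
  1011
Read columns: 101100111011

101100111011


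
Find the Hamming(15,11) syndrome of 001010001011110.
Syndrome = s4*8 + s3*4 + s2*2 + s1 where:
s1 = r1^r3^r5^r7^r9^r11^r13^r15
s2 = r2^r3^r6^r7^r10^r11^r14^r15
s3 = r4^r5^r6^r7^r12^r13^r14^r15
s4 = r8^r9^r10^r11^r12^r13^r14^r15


s1=1, s2=1, s3=0, s4=1

Syndrome = 11 (error at position 11)


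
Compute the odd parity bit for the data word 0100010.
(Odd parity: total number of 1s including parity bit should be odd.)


Number of 1s in data: 2
Parity bit: 1

1


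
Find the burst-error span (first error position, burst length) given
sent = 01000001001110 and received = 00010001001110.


XOR: 01010000000000

Burst at position 1, length 3


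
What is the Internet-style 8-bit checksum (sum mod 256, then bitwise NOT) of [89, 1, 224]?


Sum = 314 mod 256 = 58
Complement = 197

197


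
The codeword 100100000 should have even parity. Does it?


Number of 1s: 2

Yes, parity is correct (2 ones)


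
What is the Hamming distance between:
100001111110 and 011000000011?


XOR: 111001111101
Count of 1s: 9

9


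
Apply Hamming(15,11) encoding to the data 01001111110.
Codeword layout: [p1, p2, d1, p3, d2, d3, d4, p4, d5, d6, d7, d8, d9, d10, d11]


Parity bits: p1=0, p2=1, p3=0, p4=0

010010001111110


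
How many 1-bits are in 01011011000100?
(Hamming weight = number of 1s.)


Counting 1s in 01011011000100

6


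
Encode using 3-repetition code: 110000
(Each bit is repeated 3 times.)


Each bit -> 3 copies

111111000000000000


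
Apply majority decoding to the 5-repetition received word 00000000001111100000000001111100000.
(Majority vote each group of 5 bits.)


Groups: 00000, 00000, 11111, 00000, 00000, 11111, 00000
Majority votes: 0010010

0010010


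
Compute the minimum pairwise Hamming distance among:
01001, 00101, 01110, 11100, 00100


Comparing all pairs, minimum distance: 1
Can detect 0 errors, correct 0 errors

1


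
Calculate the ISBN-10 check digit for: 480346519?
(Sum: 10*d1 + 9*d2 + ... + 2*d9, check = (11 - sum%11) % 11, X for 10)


Weighted sum: 228
228 mod 11 = 8

Check digit: 3


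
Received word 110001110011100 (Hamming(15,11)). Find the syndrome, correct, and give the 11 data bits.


Syndrome = 0: no error detected

Data: 00110011100 (no errors)


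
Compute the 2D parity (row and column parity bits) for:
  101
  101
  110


Row parities: 000
Column parities: 110

Row P: 000, Col P: 110, Corner: 0


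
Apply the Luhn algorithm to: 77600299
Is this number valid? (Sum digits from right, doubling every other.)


Luhn sum = 35
35 mod 10 = 5

Invalid (Luhn sum mod 10 = 5)


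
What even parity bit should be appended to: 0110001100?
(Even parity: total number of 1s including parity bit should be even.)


Number of 1s in data: 4
Parity bit: 0

0


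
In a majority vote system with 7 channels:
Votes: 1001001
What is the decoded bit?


Ones: 3 out of 7
Threshold: 4

0 (3/7 voted 1)


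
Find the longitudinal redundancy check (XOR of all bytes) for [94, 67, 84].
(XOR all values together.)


XOR chain: 94 ^ 67 ^ 84 = 73

73


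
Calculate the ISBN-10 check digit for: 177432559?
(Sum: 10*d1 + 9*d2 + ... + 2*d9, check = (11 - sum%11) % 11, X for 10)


Weighted sum: 238
238 mod 11 = 7

Check digit: 4


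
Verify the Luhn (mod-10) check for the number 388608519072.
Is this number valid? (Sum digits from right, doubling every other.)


Luhn sum = 53
53 mod 10 = 3

Invalid (Luhn sum mod 10 = 3)


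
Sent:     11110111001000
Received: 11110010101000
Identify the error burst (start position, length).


XOR: 00000101100000

Burst at position 5, length 4


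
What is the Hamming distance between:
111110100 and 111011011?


XOR: 000101111
Count of 1s: 5

5


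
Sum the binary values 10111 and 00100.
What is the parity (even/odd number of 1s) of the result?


10111 = 23
00100 = 4
Sum = 27 = 11011
1s count = 4

even parity (4 ones in 11011)


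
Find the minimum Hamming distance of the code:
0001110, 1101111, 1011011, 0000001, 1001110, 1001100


Comparing all pairs, minimum distance: 1
Can detect 0 errors, correct 0 errors

1


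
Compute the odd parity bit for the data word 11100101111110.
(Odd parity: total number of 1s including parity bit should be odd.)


Number of 1s in data: 10
Parity bit: 1

1


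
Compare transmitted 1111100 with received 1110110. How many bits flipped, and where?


XOR: 0001010

2 error(s) at position(s): 3, 5


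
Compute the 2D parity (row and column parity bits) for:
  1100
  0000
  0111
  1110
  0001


Row parities: 00111
Column parities: 0100

Row P: 00111, Col P: 0100, Corner: 1


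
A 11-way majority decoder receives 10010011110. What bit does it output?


Ones: 6 out of 11
Threshold: 6

1 (6/11 voted 1)


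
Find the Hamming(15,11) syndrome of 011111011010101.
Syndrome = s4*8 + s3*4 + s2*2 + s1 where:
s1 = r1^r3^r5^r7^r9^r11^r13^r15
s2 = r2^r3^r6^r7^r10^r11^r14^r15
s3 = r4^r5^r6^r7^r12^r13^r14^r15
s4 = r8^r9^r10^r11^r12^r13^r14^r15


s1=0, s2=1, s3=1, s4=1

Syndrome = 14 (error at position 14)


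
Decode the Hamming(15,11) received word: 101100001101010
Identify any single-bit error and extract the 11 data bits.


Syndrome = 7: error at position 7

Data: 10011101010 (corrected bit 7)


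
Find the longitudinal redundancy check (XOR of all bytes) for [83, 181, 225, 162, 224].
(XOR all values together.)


XOR chain: 83 ^ 181 ^ 225 ^ 162 ^ 224 = 69

69


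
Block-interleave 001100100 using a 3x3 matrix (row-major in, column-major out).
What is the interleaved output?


Matrix:
  001
  100
  100
Read columns: 011000100

011000100


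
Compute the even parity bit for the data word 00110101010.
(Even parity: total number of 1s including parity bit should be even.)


Number of 1s in data: 5
Parity bit: 1

1


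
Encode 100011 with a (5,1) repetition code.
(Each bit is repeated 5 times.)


Each bit -> 5 copies

111110000000000000001111111111


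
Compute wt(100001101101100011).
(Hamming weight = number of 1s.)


Counting 1s in 100001101101100011

9


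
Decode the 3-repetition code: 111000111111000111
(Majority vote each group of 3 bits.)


Groups: 111, 000, 111, 111, 000, 111
Majority votes: 101101

101101


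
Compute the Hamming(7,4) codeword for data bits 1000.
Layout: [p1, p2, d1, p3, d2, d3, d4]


Parity bits: p1=1, p2=1, p3=0

1110000


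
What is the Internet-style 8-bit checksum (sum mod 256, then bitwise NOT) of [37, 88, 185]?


Sum = 310 mod 256 = 54
Complement = 201

201


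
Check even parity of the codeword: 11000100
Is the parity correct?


Number of 1s: 3

No, parity error (3 ones)


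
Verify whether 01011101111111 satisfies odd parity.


Number of 1s: 11

Yes, parity is correct (11 ones)


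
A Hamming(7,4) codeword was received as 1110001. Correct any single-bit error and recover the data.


Syndrome = 7: error at position 7

Data: 1000 (corrected bit 7)


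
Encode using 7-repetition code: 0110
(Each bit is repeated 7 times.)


Each bit -> 7 copies

0000000111111111111110000000


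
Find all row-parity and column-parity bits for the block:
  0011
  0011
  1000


Row parities: 001
Column parities: 1000

Row P: 001, Col P: 1000, Corner: 1


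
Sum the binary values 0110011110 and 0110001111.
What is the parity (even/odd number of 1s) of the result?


0110011110 = 414
0110001111 = 399
Sum = 813 = 1100101101
1s count = 6

even parity (6 ones in 1100101101)


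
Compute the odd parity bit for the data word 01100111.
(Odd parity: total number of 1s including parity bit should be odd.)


Number of 1s in data: 5
Parity bit: 0

0


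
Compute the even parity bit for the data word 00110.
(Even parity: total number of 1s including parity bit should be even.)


Number of 1s in data: 2
Parity bit: 0

0


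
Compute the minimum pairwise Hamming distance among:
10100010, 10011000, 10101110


Comparing all pairs, minimum distance: 2
Can detect 1 errors, correct 0 errors

2


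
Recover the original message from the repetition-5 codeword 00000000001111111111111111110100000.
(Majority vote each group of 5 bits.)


Groups: 00000, 00000, 11111, 11111, 11111, 11101, 00000
Majority votes: 0011110

0011110


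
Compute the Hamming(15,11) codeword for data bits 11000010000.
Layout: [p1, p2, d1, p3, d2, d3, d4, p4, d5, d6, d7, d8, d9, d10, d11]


Parity bits: p1=1, p2=0, p3=1, p4=1

101110010010000


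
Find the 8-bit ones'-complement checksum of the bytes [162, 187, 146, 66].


Sum = 561 mod 256 = 49
Complement = 206

206


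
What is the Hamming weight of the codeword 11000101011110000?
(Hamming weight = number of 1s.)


Counting 1s in 11000101011110000

8


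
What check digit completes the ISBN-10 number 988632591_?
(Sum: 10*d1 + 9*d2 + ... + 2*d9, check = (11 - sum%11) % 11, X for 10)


Weighted sum: 345
345 mod 11 = 4

Check digit: 7


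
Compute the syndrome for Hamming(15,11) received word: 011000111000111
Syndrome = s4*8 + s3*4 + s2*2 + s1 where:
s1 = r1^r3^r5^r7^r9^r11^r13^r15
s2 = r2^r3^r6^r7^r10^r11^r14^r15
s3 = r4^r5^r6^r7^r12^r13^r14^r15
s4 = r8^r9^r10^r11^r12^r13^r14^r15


s1=1, s2=1, s3=0, s4=1

Syndrome = 11 (error at position 11)


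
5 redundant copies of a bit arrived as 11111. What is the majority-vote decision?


Ones: 5 out of 5
Threshold: 3

1 (5/5 voted 1)


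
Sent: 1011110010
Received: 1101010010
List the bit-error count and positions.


XOR: 0110100000

3 error(s) at position(s): 1, 2, 4


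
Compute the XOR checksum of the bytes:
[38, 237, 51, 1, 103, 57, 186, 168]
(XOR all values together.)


XOR chain: 38 ^ 237 ^ 51 ^ 1 ^ 103 ^ 57 ^ 186 ^ 168 = 181

181


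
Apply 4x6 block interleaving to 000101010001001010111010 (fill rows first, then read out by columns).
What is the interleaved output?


Matrix:
  000101
  010001
  001010
  111010
Read columns: 000101010011100000111100

000101010011100000111100


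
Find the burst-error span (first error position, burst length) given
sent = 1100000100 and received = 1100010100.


XOR: 0000010000

Burst at position 5, length 1


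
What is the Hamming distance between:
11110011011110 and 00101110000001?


XOR: 11011101011111
Count of 1s: 11

11


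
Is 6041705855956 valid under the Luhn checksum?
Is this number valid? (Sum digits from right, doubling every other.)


Luhn sum = 53
53 mod 10 = 3

Invalid (Luhn sum mod 10 = 3)


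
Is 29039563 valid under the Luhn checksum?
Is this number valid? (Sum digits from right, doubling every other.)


Luhn sum = 36
36 mod 10 = 6

Invalid (Luhn sum mod 10 = 6)


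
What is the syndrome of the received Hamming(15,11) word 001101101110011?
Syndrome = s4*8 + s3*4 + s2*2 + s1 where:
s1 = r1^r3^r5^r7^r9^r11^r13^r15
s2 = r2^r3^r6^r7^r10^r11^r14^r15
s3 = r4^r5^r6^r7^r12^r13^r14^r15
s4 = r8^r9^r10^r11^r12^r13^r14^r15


s1=1, s2=1, s3=1, s4=1

Syndrome = 15 (error at position 15)


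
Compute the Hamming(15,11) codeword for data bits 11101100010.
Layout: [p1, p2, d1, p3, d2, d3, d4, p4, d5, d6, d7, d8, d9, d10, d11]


Parity bits: p1=1, p2=0, p3=1, p4=1

101111011100010


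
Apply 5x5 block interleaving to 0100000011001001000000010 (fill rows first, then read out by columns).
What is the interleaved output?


Matrix:
  01000
  00011
  00100
  10000
  00010
Read columns: 0001010000001000100101000

0001010000001000100101000


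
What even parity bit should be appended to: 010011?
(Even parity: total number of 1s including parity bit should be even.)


Number of 1s in data: 3
Parity bit: 1

1


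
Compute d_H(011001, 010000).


XOR: 001001
Count of 1s: 2

2


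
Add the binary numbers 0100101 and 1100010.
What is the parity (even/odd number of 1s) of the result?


0100101 = 37
1100010 = 98
Sum = 135 = 10000111
1s count = 4

even parity (4 ones in 10000111)


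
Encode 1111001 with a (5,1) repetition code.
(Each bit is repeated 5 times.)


Each bit -> 5 copies

11111111111111111111000000000011111


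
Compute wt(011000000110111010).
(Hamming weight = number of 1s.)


Counting 1s in 011000000110111010

8


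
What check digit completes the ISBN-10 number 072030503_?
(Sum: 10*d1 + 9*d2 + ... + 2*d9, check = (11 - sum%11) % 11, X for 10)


Weighted sum: 123
123 mod 11 = 2

Check digit: 9


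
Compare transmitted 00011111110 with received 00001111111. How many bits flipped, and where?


XOR: 00010000001

2 error(s) at position(s): 3, 10


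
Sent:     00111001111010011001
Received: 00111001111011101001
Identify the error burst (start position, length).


XOR: 00000000000001110000

Burst at position 13, length 3


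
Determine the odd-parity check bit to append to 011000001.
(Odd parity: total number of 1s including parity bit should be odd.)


Number of 1s in data: 3
Parity bit: 0

0


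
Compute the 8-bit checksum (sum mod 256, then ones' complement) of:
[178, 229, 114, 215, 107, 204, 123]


Sum = 1170 mod 256 = 146
Complement = 109

109


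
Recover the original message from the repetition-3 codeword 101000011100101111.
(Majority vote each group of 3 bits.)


Groups: 101, 000, 011, 100, 101, 111
Majority votes: 101011

101011


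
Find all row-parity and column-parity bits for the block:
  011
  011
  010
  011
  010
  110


Row parities: 001010
Column parities: 101

Row P: 001010, Col P: 101, Corner: 0


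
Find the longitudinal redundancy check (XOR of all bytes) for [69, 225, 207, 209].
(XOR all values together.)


XOR chain: 69 ^ 225 ^ 207 ^ 209 = 186

186


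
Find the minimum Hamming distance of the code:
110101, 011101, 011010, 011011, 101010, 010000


Comparing all pairs, minimum distance: 1
Can detect 0 errors, correct 0 errors

1


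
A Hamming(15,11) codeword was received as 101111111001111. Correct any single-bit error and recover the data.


Syndrome = 3: error at position 3

Data: 01111001111 (corrected bit 3)


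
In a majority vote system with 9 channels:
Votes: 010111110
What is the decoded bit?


Ones: 6 out of 9
Threshold: 5

1 (6/9 voted 1)


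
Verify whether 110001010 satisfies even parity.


Number of 1s: 4

Yes, parity is correct (4 ones)


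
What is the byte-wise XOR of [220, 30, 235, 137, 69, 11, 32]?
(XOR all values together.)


XOR chain: 220 ^ 30 ^ 235 ^ 137 ^ 69 ^ 11 ^ 32 = 206

206


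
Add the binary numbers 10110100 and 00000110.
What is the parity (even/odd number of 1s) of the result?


10110100 = 180
00000110 = 6
Sum = 186 = 10111010
1s count = 5

odd parity (5 ones in 10111010)


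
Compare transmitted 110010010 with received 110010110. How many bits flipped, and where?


XOR: 000000100

1 error(s) at position(s): 6


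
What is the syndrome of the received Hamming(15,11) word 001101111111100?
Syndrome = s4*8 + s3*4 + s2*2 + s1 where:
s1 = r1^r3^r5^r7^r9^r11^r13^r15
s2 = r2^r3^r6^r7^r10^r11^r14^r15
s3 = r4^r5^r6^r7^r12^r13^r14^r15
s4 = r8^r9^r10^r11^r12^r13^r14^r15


s1=1, s2=1, s3=1, s4=0

Syndrome = 7 (error at position 7)


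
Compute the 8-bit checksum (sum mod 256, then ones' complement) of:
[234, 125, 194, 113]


Sum = 666 mod 256 = 154
Complement = 101

101


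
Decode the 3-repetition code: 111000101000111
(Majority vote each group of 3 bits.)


Groups: 111, 000, 101, 000, 111
Majority votes: 10101

10101


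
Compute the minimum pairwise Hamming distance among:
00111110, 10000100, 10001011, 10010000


Comparing all pairs, minimum distance: 2
Can detect 1 errors, correct 0 errors

2


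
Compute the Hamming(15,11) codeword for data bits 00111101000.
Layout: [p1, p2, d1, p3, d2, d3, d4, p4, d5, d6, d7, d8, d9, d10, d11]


Parity bits: p1=0, p2=1, p3=1, p4=1

010101111101000


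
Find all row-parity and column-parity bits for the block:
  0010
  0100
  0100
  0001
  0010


Row parities: 11111
Column parities: 0001

Row P: 11111, Col P: 0001, Corner: 1


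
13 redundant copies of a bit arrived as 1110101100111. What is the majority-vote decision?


Ones: 9 out of 13
Threshold: 7

1 (9/13 voted 1)


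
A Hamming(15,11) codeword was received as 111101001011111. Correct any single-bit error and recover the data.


Syndrome = 0: no error detected

Data: 10101011111 (no errors)


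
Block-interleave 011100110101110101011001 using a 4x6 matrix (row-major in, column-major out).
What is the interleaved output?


Matrix:
  011100
  110101
  110101
  011001
Read columns: 011011111001111000000111

011011111001111000000111


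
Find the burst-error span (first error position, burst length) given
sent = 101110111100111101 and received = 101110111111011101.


XOR: 000000000011100000

Burst at position 10, length 3


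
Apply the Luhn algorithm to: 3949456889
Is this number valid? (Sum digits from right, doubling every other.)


Luhn sum = 72
72 mod 10 = 2

Invalid (Luhn sum mod 10 = 2)


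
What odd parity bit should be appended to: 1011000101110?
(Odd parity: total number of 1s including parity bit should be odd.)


Number of 1s in data: 7
Parity bit: 0

0


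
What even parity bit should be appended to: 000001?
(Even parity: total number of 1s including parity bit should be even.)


Number of 1s in data: 1
Parity bit: 1

1


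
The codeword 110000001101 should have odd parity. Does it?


Number of 1s: 5

Yes, parity is correct (5 ones)


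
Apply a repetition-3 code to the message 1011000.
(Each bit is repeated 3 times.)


Each bit -> 3 copies

111000111111000000000


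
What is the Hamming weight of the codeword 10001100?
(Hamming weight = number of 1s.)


Counting 1s in 10001100

3


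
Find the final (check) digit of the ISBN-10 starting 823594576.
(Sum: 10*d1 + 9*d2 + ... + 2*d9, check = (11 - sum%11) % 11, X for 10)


Weighted sum: 284
284 mod 11 = 9

Check digit: 2


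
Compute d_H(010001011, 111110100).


XOR: 101111111
Count of 1s: 8

8


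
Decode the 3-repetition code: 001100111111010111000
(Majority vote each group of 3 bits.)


Groups: 001, 100, 111, 111, 010, 111, 000
Majority votes: 0011010

0011010


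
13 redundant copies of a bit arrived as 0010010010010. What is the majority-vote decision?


Ones: 4 out of 13
Threshold: 7

0 (4/13 voted 1)


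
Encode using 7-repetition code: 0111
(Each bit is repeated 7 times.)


Each bit -> 7 copies

0000000111111111111111111111


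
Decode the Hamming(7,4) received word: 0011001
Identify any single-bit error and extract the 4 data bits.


Syndrome = 0: no error detected

Data: 1001 (no errors)


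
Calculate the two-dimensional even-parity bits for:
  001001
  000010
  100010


Row parities: 010
Column parities: 101001

Row P: 010, Col P: 101001, Corner: 1


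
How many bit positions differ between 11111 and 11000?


XOR: 00111
Count of 1s: 3

3


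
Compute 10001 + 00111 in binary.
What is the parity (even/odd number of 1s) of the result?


10001 = 17
00111 = 7
Sum = 24 = 11000
1s count = 2

even parity (2 ones in 11000)


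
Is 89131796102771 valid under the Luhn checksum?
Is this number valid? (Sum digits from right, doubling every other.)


Luhn sum = 64
64 mod 10 = 4

Invalid (Luhn sum mod 10 = 4)


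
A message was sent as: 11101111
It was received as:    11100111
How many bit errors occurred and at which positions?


XOR: 00001000

1 error(s) at position(s): 4


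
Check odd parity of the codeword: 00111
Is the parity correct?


Number of 1s: 3

Yes, parity is correct (3 ones)


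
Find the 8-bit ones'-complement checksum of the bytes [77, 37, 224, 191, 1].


Sum = 530 mod 256 = 18
Complement = 237

237


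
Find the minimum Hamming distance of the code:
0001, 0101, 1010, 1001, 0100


Comparing all pairs, minimum distance: 1
Can detect 0 errors, correct 0 errors

1


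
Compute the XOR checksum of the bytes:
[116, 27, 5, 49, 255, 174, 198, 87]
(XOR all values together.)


XOR chain: 116 ^ 27 ^ 5 ^ 49 ^ 255 ^ 174 ^ 198 ^ 87 = 155

155


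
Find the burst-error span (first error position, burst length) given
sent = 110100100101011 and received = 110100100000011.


XOR: 000000000101000

Burst at position 9, length 3


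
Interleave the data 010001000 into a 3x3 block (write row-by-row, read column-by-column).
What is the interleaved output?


Matrix:
  010
  001
  000
Read columns: 000100010

000100010


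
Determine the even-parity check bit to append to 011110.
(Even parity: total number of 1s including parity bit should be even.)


Number of 1s in data: 4
Parity bit: 0

0


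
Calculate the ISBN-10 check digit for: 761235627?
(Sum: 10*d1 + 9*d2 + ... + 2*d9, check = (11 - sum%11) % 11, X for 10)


Weighted sum: 233
233 mod 11 = 2

Check digit: 9


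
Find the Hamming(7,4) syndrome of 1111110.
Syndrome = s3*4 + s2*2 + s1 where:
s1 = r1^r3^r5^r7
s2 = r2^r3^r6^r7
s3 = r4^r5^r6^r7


s1=1, s2=1, s3=1

Syndrome = 7 (error at position 7)


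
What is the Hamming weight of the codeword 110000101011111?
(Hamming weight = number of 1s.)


Counting 1s in 110000101011111

9


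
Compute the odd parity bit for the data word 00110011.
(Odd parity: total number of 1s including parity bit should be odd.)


Number of 1s in data: 4
Parity bit: 1

1


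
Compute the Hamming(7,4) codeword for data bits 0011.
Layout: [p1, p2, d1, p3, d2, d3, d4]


Parity bits: p1=1, p2=0, p3=0

1000011


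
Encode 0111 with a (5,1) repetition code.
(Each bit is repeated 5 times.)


Each bit -> 5 copies

00000111111111111111


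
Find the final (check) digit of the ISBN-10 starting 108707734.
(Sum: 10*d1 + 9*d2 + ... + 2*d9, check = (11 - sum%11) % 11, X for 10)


Weighted sum: 203
203 mod 11 = 5

Check digit: 6


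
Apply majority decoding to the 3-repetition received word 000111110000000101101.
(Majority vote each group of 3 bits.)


Groups: 000, 111, 110, 000, 000, 101, 101
Majority votes: 0110011

0110011


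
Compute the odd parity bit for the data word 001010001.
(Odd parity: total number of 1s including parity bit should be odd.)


Number of 1s in data: 3
Parity bit: 0

0


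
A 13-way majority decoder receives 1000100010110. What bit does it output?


Ones: 5 out of 13
Threshold: 7

0 (5/13 voted 1)


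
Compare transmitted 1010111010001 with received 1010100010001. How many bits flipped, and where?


XOR: 0000011000000

2 error(s) at position(s): 5, 6


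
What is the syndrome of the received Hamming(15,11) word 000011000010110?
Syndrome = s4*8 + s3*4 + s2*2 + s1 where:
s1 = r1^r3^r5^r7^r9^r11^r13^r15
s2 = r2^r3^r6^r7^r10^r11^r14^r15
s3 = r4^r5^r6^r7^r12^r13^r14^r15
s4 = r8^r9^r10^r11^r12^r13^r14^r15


s1=1, s2=1, s3=0, s4=1

Syndrome = 11 (error at position 11)


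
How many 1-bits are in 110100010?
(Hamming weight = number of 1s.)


Counting 1s in 110100010

4


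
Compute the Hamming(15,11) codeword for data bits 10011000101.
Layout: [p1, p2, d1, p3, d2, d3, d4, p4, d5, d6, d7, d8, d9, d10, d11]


Parity bits: p1=1, p2=1, p3=1, p4=1

111100111000101


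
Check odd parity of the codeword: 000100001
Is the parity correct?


Number of 1s: 2

No, parity error (2 ones)


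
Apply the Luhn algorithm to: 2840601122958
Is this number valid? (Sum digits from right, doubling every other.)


Luhn sum = 46
46 mod 10 = 6

Invalid (Luhn sum mod 10 = 6)


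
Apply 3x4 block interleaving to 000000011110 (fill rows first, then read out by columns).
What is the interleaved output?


Matrix:
  0000
  0001
  1110
Read columns: 001001001010

001001001010


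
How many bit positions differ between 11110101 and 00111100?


XOR: 11001001
Count of 1s: 4

4


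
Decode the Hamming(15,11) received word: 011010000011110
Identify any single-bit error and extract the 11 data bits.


Syndrome = 0: no error detected

Data: 11000011110 (no errors)


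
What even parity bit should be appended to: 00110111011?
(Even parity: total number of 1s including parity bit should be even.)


Number of 1s in data: 7
Parity bit: 1

1


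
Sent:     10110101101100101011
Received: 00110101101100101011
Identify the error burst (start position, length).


XOR: 10000000000000000000

Burst at position 0, length 1


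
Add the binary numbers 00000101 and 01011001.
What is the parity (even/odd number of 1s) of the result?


00000101 = 5
01011001 = 89
Sum = 94 = 1011110
1s count = 5

odd parity (5 ones in 1011110)


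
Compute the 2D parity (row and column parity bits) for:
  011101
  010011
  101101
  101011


Row parities: 0100
Column parities: 001000

Row P: 0100, Col P: 001000, Corner: 1


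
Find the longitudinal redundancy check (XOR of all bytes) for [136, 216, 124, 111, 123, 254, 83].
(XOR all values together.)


XOR chain: 136 ^ 216 ^ 124 ^ 111 ^ 123 ^ 254 ^ 83 = 149

149


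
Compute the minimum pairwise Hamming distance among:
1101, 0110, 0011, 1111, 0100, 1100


Comparing all pairs, minimum distance: 1
Can detect 0 errors, correct 0 errors

1


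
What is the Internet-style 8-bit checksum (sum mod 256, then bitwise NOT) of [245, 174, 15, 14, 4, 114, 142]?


Sum = 708 mod 256 = 196
Complement = 59

59


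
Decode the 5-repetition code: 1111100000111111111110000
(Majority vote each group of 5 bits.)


Groups: 11111, 00000, 11111, 11111, 10000
Majority votes: 10110

10110


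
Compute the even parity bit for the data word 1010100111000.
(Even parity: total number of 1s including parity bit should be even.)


Number of 1s in data: 6
Parity bit: 0

0


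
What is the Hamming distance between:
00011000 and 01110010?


XOR: 01101010
Count of 1s: 4

4


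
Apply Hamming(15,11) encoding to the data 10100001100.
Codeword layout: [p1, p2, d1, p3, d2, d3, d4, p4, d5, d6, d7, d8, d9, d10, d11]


Parity bits: p1=0, p2=0, p3=1, p4=0

001101000001100


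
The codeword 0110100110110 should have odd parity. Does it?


Number of 1s: 7

Yes, parity is correct (7 ones)


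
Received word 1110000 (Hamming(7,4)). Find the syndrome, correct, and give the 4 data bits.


Syndrome = 0: no error detected

Data: 1000 (no errors)


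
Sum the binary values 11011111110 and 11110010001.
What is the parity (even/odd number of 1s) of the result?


11011111110 = 1790
11110010001 = 1937
Sum = 3727 = 111010001111
1s count = 8

even parity (8 ones in 111010001111)


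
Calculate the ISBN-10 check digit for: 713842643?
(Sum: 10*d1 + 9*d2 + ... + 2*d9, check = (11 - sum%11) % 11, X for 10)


Weighted sum: 235
235 mod 11 = 4

Check digit: 7


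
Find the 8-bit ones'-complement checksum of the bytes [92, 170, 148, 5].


Sum = 415 mod 256 = 159
Complement = 96

96


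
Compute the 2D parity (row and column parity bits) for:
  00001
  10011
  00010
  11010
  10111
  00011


Row parities: 111100
Column parities: 11110

Row P: 111100, Col P: 11110, Corner: 0


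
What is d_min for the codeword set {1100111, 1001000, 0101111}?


Comparing all pairs, minimum distance: 2
Can detect 1 errors, correct 0 errors

2


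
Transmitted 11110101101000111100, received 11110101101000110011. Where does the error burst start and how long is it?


XOR: 00000000000000001111

Burst at position 16, length 4


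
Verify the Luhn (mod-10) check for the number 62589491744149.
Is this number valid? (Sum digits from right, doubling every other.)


Luhn sum = 72
72 mod 10 = 2

Invalid (Luhn sum mod 10 = 2)


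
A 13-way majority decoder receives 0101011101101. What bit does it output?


Ones: 8 out of 13
Threshold: 7

1 (8/13 voted 1)


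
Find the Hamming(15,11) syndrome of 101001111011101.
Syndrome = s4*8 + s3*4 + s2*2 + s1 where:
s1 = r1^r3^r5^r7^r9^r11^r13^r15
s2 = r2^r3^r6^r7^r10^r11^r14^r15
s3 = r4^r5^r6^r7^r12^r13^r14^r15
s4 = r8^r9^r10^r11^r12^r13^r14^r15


s1=1, s2=1, s3=1, s4=0

Syndrome = 7 (error at position 7)


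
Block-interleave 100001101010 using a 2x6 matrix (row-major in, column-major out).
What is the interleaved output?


Matrix:
  100001
  101010
Read columns: 110001000110

110001000110


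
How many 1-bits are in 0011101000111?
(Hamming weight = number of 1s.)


Counting 1s in 0011101000111

7


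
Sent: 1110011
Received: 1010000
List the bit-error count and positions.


XOR: 0100011

3 error(s) at position(s): 1, 5, 6


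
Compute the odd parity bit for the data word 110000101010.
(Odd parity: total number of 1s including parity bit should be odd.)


Number of 1s in data: 5
Parity bit: 0

0


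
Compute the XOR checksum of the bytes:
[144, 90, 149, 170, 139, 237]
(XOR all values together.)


XOR chain: 144 ^ 90 ^ 149 ^ 170 ^ 139 ^ 237 = 147

147


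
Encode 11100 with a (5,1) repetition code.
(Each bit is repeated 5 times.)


Each bit -> 5 copies

1111111111111110000000000


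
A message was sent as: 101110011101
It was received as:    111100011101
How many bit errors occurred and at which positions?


XOR: 010010000000

2 error(s) at position(s): 1, 4


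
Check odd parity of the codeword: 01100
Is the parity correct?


Number of 1s: 2

No, parity error (2 ones)


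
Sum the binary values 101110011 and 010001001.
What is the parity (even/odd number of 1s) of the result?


101110011 = 371
010001001 = 137
Sum = 508 = 111111100
1s count = 7

odd parity (7 ones in 111111100)
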